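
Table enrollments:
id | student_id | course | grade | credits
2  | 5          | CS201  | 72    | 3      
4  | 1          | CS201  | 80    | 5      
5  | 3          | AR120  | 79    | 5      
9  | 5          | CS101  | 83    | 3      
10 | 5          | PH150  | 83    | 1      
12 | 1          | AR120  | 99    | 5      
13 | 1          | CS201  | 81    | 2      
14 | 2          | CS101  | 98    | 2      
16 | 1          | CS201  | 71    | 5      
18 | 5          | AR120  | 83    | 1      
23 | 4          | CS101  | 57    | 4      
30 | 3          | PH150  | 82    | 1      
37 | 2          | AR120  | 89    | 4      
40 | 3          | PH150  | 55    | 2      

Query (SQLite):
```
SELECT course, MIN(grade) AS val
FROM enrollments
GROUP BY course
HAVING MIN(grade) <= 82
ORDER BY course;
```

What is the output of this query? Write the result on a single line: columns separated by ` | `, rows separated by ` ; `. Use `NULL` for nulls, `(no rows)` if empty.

AR120 | 79 ; CS101 | 57 ; CS201 | 71 ; PH150 | 55

Partition enrollments by course; compute MIN(grade) within each group.
HAVING: keep groups where MIN(grade) <= 82.
  AR120: ids {5, 12, 18, 37} → MIN(grade)=79
  CS101: ids {9, 14, 23} → MIN(grade)=57
  CS201: ids {2, 4, 13, 16} → MIN(grade)=71
  PH150: ids {10, 30, 40} → MIN(grade)=55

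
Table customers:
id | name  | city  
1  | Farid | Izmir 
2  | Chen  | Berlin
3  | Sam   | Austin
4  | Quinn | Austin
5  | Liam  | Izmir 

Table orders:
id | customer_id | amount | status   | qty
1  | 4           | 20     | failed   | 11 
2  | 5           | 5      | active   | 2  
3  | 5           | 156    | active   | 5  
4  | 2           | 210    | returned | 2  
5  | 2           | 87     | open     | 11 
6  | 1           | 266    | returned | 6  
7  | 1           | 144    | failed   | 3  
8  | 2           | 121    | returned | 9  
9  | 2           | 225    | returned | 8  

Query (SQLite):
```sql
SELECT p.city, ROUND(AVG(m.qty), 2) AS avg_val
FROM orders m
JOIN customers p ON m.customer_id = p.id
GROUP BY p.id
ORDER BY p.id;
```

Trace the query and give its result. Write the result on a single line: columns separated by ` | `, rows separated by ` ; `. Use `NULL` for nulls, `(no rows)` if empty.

Izmir | 4.5 ; Berlin | 7.5 ; Austin | 11 ; Izmir | 3.5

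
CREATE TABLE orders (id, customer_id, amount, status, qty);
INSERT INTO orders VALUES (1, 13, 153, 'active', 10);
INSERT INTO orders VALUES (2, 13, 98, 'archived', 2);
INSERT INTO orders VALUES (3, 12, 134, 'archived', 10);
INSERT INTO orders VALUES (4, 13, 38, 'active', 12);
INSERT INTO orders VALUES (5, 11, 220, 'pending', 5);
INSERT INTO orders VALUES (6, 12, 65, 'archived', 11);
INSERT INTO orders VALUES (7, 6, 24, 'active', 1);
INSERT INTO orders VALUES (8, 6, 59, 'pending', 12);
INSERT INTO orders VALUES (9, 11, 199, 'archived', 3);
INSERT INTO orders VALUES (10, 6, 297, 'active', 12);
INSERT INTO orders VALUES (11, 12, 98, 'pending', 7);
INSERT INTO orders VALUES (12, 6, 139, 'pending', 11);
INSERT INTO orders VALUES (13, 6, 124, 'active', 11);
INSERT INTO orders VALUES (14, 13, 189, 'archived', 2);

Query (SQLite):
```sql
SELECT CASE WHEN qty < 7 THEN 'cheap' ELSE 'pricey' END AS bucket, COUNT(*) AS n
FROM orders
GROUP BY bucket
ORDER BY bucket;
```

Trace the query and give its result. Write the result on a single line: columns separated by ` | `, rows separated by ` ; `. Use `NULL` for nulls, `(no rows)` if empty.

cheap | 5 ; pricey | 9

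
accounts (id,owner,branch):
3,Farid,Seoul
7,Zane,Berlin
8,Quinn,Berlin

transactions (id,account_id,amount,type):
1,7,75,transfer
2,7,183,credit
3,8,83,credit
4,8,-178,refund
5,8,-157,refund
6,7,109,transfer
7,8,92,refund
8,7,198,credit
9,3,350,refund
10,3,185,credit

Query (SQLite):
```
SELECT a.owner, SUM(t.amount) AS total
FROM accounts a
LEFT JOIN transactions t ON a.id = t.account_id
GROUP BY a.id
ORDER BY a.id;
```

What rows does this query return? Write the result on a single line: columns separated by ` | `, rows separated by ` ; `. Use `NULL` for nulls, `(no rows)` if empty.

LEFT JOIN keeps every accounts row; unmatched ones get NULL for transactions columns.
Group by accounts.id and compute SUM(t.amount). SUM over an all-NULL group is NULL.
  3: ids {9, 10} → SUM(t.amount)=535
  7: ids {1, 2, 6, 8} → SUM(t.amount)=565
  8: ids {3, 4, 5, 7} → SUM(t.amount)=-160

Farid | 535 ; Zane | 565 ; Quinn | -160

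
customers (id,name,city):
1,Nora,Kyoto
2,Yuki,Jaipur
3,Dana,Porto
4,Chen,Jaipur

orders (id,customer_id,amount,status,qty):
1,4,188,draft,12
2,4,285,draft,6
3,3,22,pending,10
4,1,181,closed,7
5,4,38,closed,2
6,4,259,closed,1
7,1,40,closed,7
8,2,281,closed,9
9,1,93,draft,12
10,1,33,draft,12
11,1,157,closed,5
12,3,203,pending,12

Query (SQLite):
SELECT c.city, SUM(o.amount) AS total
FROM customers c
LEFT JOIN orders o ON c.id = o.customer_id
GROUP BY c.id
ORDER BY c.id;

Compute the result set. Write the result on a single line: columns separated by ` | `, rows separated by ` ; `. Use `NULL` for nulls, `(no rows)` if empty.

LEFT JOIN keeps every customers row; unmatched ones get NULL for orders columns.
Group by customers.id and compute SUM(o.amount). SUM over an all-NULL group is NULL.
  1: ids {4, 7, 9, 10, 11} → SUM(o.amount)=504
  2: ids {8} → SUM(o.amount)=281
  3: ids {3, 12} → SUM(o.amount)=225
  4: ids {1, 2, 5, 6} → SUM(o.amount)=770

Kyoto | 504 ; Jaipur | 281 ; Porto | 225 ; Jaipur | 770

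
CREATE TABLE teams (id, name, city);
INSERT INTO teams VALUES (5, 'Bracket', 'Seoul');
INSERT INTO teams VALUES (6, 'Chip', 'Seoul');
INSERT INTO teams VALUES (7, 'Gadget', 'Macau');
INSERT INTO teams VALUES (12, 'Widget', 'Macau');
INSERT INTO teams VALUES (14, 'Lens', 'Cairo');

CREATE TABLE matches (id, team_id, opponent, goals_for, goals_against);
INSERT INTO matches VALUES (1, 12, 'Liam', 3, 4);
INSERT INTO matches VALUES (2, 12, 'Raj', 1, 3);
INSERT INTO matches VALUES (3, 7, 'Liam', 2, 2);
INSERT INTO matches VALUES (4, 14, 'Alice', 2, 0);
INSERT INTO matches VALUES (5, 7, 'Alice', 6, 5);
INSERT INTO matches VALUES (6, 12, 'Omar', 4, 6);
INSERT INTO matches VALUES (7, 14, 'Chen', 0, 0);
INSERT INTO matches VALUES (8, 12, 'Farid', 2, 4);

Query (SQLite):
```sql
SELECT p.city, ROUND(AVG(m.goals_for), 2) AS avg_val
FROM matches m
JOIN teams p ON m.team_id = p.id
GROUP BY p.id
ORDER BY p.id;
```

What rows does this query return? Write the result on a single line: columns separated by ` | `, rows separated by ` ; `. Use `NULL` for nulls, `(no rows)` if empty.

Macau | 4 ; Macau | 2.5 ; Cairo | 1

Join each matches row to its teams via team_id.
Group joined rows by teams.id; compute ROUND(AVG(m.goals_for), 2) per group.
  7: ids {3, 5} → ROUND(AVG(m.goals_for), 2)=4
  12: ids {1, 2, 6, 8} → ROUND(AVG(m.goals_for), 2)=2.5
  14: ids {4, 7} → ROUND(AVG(m.goals_for), 2)=1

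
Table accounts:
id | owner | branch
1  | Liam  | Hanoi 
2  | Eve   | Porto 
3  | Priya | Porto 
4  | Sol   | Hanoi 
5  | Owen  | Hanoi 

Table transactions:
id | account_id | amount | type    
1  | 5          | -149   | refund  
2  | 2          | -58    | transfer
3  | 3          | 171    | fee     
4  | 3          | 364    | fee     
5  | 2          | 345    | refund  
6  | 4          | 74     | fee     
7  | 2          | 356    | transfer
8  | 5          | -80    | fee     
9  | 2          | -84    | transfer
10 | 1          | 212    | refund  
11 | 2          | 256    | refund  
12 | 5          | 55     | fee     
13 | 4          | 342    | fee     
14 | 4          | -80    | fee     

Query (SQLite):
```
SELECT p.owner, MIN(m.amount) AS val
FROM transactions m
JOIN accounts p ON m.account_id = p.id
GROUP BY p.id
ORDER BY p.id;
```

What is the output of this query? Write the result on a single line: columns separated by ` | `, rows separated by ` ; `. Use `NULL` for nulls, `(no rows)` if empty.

Join each transactions row to its accounts via account_id.
Group joined rows by accounts.id; compute MIN(m.amount) per group.
  1: ids {10} → MIN(m.amount)=212
  2: ids {2, 5, 7, 9, 11} → MIN(m.amount)=-84
  3: ids {3, 4} → MIN(m.amount)=171
  4: ids {6, 13, 14} → MIN(m.amount)=-80
  5: ids {1, 8, 12} → MIN(m.amount)=-149

Liam | 212 ; Eve | -84 ; Priya | 171 ; Sol | -80 ; Owen | -149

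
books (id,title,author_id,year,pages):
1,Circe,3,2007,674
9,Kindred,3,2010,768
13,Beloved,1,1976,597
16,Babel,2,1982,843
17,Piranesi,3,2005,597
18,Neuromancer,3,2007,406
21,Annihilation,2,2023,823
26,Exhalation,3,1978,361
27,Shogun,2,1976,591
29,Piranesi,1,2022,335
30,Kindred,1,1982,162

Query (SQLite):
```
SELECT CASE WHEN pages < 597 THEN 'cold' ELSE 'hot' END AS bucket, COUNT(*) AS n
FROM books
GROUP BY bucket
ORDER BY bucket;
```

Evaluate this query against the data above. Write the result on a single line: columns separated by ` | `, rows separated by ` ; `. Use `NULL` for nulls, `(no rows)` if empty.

cold | 5 ; hot | 6

Bucket rows by pages < 597 → 'cold' else 'hot'; count each bucket.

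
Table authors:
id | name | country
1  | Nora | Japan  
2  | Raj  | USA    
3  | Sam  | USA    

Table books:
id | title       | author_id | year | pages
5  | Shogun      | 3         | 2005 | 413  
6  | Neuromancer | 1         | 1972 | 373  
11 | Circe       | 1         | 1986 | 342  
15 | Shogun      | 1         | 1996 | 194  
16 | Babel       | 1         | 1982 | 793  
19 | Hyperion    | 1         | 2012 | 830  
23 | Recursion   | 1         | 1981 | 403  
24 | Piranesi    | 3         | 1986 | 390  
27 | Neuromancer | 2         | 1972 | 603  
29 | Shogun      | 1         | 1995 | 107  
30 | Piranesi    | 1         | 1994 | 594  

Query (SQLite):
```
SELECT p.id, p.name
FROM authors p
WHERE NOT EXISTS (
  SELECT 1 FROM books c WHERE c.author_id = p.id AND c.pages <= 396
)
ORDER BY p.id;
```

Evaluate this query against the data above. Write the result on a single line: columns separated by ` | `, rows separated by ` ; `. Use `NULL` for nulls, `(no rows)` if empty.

2 | Raj

For each authors row, check whether any books with matching author_id has pages <= 396.
Keep rows where that is false.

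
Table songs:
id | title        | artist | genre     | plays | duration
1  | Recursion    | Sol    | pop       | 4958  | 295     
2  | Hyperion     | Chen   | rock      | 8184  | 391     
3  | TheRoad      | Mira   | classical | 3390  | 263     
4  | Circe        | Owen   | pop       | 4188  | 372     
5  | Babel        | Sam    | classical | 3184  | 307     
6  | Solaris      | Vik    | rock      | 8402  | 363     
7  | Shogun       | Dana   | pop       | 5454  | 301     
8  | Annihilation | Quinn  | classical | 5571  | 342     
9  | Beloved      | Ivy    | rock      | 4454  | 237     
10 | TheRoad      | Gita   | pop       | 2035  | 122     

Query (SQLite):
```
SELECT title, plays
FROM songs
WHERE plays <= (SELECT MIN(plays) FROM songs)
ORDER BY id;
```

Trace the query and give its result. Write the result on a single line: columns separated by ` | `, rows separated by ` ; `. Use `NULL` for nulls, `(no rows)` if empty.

TheRoad | 2035

Scalar subquery: MIN(plays) over all songs rows = 2035.
Keep rows where plays <= that value.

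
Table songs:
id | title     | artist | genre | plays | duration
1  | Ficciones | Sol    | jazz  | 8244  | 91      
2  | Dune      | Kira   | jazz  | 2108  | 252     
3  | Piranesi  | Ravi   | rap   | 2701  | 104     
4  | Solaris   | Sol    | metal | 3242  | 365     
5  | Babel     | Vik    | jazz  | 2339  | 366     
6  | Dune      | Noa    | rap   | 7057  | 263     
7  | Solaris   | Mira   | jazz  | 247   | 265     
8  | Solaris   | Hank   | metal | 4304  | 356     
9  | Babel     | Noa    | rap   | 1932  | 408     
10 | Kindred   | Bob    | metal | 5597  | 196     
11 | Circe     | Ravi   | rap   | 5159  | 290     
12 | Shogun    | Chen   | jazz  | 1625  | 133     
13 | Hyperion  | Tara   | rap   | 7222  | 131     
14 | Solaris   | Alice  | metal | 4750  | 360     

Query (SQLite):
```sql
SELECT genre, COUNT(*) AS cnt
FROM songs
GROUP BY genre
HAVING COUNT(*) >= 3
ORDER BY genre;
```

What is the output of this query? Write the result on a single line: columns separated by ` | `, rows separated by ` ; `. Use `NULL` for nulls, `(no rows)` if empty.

jazz | 5 ; metal | 4 ; rap | 5

Partition songs by genre; compute COUNT(*) within each group.
HAVING: keep groups with count ≥ 3.
  jazz: ids {1, 2, 5, 7, 12} → COUNT(*)=5
  metal: ids {4, 8, 10, 14} → COUNT(*)=4
  rap: ids {3, 6, 9, 11, 13} → COUNT(*)=5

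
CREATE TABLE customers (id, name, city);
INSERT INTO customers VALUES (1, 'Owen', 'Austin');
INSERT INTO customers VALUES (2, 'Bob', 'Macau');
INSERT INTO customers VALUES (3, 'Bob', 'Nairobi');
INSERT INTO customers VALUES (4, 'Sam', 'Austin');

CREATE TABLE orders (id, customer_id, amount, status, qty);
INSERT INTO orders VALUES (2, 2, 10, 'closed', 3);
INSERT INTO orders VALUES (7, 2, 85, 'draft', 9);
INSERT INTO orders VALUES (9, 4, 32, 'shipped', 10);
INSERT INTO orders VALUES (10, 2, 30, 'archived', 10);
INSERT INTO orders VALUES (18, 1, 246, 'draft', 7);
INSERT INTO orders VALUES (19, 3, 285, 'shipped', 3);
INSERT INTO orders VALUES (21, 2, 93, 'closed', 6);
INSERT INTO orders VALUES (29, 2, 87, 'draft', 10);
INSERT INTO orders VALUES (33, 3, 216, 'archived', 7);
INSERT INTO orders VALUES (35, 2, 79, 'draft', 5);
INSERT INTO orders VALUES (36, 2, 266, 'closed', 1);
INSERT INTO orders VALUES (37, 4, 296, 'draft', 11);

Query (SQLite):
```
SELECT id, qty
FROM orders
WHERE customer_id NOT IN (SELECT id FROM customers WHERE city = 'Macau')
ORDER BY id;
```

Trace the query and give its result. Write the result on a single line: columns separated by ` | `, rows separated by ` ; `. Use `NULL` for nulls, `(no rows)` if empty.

Inner query: customers.id where city = 'Macau'.
Outer: keep orders rows whose customer_id is not in that set.
Inner query → {2}

9 | 10 ; 18 | 7 ; 19 | 3 ; 33 | 7 ; 37 | 11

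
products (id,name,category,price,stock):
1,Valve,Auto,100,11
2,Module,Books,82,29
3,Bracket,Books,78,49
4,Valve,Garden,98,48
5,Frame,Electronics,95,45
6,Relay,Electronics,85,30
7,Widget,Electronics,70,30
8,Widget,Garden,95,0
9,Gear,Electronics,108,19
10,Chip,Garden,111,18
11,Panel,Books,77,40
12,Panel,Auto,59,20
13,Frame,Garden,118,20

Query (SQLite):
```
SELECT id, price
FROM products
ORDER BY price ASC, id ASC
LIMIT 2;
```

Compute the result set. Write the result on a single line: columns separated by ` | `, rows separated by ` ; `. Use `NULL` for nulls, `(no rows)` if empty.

12 | 59 ; 7 | 70

Sort by price asc, tiebreak id asc: (59, id=12), (70, id=7), (77, id=11), (78, id=3), (82, id=2) …. Take first 2.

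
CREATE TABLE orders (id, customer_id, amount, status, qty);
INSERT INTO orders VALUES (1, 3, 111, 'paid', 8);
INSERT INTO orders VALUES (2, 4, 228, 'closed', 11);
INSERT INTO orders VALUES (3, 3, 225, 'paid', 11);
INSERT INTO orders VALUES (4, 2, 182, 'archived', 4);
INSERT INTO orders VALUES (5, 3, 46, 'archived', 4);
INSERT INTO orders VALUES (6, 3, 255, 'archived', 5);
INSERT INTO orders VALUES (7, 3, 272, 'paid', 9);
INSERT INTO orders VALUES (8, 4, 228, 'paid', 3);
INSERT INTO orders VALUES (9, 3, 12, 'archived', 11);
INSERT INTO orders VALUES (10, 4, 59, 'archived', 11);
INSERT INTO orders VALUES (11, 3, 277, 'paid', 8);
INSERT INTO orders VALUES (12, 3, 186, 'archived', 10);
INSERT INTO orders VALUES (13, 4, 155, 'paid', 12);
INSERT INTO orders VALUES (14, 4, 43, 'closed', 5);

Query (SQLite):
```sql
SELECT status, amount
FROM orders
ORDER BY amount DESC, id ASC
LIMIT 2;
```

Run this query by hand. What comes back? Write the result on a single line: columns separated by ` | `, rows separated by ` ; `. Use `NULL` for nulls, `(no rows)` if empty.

Sort by amount desc, tiebreak id asc: (277, id=11), (272, id=7), (255, id=6), (228, id=2), (228, id=8) …. Take first 2.

paid | 277 ; paid | 272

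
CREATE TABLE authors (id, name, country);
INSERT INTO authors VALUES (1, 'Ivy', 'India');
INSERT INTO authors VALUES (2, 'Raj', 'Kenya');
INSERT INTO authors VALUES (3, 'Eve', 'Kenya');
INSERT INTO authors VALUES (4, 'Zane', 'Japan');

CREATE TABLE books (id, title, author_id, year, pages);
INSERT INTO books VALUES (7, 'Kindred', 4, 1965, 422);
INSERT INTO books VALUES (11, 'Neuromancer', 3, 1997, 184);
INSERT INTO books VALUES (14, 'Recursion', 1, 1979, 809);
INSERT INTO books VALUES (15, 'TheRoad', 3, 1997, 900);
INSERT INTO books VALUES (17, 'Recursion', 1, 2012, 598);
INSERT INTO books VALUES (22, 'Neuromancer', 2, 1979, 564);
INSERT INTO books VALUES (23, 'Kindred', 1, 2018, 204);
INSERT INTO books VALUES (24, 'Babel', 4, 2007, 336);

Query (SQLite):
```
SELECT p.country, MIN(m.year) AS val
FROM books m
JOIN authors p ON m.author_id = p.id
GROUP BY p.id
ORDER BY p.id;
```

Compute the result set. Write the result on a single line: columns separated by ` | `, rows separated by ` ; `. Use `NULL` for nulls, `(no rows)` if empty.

India | 1979 ; Kenya | 1979 ; Kenya | 1997 ; Japan | 1965

Join each books row to its authors via author_id.
Group joined rows by authors.id; compute MIN(m.year) per group.
  1: ids {14, 17, 23} → MIN(m.year)=1979
  2: ids {22} → MIN(m.year)=1979
  3: ids {11, 15} → MIN(m.year)=1997
  4: ids {7, 24} → MIN(m.year)=1965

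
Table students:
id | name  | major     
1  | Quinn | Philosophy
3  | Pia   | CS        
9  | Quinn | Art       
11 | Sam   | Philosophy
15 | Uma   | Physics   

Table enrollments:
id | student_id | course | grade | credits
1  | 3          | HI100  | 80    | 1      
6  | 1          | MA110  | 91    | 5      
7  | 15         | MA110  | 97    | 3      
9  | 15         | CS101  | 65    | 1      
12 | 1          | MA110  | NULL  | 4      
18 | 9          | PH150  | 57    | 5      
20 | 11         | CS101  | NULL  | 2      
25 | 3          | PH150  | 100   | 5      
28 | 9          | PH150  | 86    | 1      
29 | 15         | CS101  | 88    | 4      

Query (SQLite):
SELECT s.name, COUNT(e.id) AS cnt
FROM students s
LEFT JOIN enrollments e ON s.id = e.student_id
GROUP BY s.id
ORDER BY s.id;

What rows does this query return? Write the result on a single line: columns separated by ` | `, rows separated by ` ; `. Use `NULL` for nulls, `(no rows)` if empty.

Quinn | 2 ; Pia | 2 ; Quinn | 2 ; Sam | 1 ; Uma | 3

LEFT JOIN keeps every students row; unmatched ones get NULL for enrollments columns.
Group by students.id and compute COUNT(e.id). COUNT(col) of an all-NULL group is 0.
  1: ids {6, 12} → COUNT(e.id)=2
  3: ids {1, 25} → COUNT(e.id)=2
  9: ids {18, 28} → COUNT(e.id)=2
  11: ids {20} → COUNT(e.id)=1
  15: ids {7, 9, 29} → COUNT(e.id)=3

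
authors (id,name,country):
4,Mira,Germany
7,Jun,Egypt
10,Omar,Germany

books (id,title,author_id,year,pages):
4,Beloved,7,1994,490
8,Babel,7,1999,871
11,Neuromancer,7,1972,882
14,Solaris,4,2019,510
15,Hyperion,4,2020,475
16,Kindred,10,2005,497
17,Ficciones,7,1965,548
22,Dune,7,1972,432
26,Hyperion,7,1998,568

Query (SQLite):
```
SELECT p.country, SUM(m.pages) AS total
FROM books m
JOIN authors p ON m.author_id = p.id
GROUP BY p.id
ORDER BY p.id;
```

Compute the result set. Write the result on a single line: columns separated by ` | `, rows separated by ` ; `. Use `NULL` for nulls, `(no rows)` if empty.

Germany | 985 ; Egypt | 3791 ; Germany | 497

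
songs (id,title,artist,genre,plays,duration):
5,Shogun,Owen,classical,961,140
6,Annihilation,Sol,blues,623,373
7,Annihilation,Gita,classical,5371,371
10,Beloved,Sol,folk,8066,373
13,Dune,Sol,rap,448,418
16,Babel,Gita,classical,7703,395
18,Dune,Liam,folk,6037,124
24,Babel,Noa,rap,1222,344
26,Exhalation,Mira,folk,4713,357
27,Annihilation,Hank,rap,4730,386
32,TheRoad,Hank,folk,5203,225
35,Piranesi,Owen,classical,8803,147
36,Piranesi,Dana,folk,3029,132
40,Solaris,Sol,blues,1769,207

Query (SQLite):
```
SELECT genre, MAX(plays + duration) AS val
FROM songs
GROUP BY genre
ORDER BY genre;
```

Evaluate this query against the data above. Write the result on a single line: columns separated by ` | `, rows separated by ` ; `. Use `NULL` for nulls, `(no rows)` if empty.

blues | 1976 ; classical | 8950 ; folk | 8439 ; rap | 5116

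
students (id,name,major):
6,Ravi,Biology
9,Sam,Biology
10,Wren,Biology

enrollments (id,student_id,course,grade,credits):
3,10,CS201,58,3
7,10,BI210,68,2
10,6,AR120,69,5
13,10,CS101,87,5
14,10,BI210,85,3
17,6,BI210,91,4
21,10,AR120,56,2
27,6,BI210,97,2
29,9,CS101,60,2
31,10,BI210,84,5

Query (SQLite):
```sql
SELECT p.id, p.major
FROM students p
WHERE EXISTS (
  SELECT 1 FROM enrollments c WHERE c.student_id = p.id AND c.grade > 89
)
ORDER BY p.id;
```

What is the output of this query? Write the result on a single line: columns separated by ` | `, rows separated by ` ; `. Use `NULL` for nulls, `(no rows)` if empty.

6 | Biology

For each students row, check whether any enrollments with matching student_id has grade > 89.
Keep rows where that is true.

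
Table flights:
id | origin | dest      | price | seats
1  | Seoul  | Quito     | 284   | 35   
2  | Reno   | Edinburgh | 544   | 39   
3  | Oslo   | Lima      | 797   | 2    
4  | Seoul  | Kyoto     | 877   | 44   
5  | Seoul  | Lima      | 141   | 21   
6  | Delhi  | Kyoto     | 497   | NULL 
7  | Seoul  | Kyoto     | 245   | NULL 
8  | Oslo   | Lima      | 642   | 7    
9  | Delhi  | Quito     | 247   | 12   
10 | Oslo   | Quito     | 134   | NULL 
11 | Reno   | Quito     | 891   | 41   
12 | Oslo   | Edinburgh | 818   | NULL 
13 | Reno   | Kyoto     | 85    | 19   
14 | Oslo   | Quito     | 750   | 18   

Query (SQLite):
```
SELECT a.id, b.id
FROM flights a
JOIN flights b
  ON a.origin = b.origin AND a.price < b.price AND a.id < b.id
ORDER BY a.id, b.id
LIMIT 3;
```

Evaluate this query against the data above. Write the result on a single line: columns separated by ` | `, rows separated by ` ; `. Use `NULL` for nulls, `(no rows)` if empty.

1 | 4 ; 2 | 11 ; 3 | 12

Pairs (a,b) with same origin, a.price < b.price, a.id < b.id.
origin groups: Delhi:{6,9} Oslo:{3,8,10,12,14} Reno:{2,11,13} Seoul:{1,4,5,7}
Ordered by (a.id, b.id); first 3.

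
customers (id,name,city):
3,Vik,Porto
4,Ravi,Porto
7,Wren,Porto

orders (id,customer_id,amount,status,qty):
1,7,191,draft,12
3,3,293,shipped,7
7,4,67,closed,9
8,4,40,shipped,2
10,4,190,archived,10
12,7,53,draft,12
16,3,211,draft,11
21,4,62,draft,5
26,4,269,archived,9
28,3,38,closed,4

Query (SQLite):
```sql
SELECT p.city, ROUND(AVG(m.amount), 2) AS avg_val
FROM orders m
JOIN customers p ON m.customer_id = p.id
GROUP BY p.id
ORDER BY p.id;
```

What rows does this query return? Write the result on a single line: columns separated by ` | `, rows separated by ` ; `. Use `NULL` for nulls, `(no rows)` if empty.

Porto | 180.67 ; Porto | 125.6 ; Porto | 122

Join each orders row to its customers via customer_id.
Group joined rows by customers.id; compute ROUND(AVG(m.amount), 2) per group.
  3: ids {3, 16, 28} → ROUND(AVG(m.amount), 2)=180.67
  4: ids {7, 8, 10, 21, 26} → ROUND(AVG(m.amount), 2)=125.6
  7: ids {1, 12} → ROUND(AVG(m.amount), 2)=122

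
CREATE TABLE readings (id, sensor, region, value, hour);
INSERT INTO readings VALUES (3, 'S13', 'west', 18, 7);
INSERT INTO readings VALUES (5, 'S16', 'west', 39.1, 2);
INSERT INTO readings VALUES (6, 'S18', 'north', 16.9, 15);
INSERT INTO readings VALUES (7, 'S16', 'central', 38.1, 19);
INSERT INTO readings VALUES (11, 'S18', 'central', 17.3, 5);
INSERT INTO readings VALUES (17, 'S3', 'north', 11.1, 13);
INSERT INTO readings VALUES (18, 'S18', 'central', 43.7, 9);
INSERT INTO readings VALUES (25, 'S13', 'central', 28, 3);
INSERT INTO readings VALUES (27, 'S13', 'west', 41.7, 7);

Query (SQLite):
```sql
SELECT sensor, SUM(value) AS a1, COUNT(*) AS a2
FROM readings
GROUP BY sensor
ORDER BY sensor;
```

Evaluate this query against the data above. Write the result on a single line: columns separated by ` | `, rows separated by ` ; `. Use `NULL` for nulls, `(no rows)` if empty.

S13 | 87.7 | 3 ; S16 | 77.2 | 2 ; S18 | 77.9 | 3 ; S3 | 11.1 | 1

Group readings by sensor.
Per group compute: SUM(value), COUNT(*).
  S13: ids {3, 25, 27} → SUM(value)=87.7, COUNT(*)=3
  S16: ids {5, 7} → SUM(value)=77.2, COUNT(*)=2
  S18: ids {6, 11, 18} → SUM(value)=77.9, COUNT(*)=3
  S3: ids {17} → SUM(value)=11.1, COUNT(*)=1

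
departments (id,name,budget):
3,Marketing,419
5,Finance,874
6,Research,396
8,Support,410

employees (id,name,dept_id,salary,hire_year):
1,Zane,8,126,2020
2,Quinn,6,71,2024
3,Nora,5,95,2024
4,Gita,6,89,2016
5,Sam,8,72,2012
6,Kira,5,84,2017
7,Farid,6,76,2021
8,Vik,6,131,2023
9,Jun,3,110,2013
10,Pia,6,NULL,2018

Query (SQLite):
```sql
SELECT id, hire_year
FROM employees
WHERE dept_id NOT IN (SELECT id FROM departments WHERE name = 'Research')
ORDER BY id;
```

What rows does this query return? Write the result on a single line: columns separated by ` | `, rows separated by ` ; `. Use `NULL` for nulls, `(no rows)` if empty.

1 | 2020 ; 3 | 2024 ; 5 | 2012 ; 6 | 2017 ; 9 | 2013

Inner query: departments.id where name = 'Research'.
Outer: keep employees rows whose dept_id is not in that set.
Inner query → {6}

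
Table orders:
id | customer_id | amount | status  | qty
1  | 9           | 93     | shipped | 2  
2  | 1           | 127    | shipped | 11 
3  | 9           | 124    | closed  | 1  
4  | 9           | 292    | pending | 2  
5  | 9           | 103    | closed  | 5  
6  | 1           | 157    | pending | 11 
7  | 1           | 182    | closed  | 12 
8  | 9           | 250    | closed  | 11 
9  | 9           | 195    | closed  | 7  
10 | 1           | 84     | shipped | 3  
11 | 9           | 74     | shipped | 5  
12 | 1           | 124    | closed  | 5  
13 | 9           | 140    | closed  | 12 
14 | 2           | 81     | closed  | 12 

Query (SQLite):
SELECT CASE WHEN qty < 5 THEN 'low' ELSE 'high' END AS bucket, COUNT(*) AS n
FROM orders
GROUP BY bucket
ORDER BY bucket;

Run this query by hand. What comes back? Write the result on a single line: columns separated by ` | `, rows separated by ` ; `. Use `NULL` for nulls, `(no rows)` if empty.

high | 10 ; low | 4

Bucket rows by qty < 5 → 'low' else 'high'; count each bucket.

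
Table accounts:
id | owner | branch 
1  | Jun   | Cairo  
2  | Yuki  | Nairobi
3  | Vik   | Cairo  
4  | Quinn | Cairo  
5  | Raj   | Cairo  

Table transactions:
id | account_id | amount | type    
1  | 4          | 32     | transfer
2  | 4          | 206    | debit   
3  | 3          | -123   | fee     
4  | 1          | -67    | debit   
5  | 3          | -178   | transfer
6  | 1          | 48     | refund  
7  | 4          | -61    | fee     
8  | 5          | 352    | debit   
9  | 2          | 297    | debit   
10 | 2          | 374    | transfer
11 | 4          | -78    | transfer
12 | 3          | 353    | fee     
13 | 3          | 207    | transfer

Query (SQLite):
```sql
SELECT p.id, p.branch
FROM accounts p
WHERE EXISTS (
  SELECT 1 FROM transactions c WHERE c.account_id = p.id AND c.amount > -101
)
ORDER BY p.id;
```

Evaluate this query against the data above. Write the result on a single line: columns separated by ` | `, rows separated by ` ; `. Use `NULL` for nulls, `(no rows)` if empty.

1 | Cairo ; 2 | Nairobi ; 3 | Cairo ; 4 | Cairo ; 5 | Cairo

For each accounts row, check whether any transactions with matching account_id has amount > -101.
Keep rows where that is true.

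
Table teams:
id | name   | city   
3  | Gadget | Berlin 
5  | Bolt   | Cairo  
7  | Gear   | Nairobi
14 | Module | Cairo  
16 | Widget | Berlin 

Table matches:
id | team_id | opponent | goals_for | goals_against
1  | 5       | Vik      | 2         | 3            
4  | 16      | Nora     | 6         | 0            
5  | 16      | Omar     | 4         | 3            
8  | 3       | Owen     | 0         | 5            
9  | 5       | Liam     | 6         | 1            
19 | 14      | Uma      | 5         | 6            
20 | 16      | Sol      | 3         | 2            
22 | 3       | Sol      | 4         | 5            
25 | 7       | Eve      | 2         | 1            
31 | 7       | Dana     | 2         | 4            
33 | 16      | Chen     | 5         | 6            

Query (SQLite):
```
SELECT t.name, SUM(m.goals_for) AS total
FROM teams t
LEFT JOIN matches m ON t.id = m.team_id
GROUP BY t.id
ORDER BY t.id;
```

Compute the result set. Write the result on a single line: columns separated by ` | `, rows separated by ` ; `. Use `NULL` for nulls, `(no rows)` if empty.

Gadget | 4 ; Bolt | 8 ; Gear | 4 ; Module | 5 ; Widget | 18

LEFT JOIN keeps every teams row; unmatched ones get NULL for matches columns.
Group by teams.id and compute SUM(m.goals_for). SUM over an all-NULL group is NULL.
  3: ids {8, 22} → SUM(m.goals_for)=4
  5: ids {1, 9} → SUM(m.goals_for)=8
  7: ids {25, 31} → SUM(m.goals_for)=4
  14: ids {19} → SUM(m.goals_for)=5
  16: ids {4, 5, 20, 33} → SUM(m.goals_for)=18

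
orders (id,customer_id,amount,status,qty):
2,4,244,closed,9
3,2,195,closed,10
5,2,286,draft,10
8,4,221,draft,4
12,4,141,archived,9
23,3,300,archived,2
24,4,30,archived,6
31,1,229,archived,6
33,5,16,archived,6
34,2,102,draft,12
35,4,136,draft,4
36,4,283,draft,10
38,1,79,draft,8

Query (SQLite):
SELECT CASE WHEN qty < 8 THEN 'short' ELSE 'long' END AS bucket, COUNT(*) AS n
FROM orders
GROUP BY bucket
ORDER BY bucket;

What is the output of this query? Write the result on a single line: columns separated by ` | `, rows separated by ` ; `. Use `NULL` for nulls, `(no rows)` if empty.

Bucket rows by qty < 8 → 'short' else 'long'; count each bucket.

long | 7 ; short | 6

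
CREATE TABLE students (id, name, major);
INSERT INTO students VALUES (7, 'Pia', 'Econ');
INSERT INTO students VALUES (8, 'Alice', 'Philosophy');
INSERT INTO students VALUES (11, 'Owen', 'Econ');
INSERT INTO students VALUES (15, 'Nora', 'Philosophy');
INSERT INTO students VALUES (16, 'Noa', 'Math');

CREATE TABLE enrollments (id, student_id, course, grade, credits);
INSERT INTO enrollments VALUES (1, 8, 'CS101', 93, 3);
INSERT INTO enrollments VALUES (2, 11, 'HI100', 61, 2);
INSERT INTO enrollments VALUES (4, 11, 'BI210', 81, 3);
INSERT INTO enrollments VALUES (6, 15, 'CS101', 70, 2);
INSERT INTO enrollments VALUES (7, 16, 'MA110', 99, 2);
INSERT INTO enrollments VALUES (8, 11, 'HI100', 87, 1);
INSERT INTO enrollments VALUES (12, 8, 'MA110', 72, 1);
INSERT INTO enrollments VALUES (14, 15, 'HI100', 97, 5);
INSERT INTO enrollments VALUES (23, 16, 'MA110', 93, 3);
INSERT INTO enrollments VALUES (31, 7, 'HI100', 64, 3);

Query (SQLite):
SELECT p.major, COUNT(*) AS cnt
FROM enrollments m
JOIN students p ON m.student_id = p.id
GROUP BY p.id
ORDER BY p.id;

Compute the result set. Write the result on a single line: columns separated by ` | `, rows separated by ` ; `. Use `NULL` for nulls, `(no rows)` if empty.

Join each enrollments row to its students via student_id.
Group joined rows by students.id; compute COUNT(*) per group.
  7: ids {31} → COUNT(*)=1
  8: ids {1, 12} → COUNT(*)=2
  11: ids {2, 4, 8} → COUNT(*)=3
  15: ids {6, 14} → COUNT(*)=2
  16: ids {7, 23} → COUNT(*)=2

Econ | 1 ; Philosophy | 2 ; Econ | 3 ; Philosophy | 2 ; Math | 2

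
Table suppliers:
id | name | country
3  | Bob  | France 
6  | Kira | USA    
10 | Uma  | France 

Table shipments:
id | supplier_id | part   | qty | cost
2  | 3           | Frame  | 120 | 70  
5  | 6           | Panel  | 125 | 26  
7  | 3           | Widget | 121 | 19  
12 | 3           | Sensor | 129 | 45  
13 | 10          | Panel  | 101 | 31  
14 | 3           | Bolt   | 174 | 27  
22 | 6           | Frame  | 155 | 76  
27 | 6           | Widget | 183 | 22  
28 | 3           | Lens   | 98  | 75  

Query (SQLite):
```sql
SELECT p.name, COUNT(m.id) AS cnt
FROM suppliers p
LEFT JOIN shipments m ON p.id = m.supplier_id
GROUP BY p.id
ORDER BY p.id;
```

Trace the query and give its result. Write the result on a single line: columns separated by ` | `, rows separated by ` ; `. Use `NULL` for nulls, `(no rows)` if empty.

LEFT JOIN keeps every suppliers row; unmatched ones get NULL for shipments columns.
Group by suppliers.id and compute COUNT(m.id). COUNT(col) of an all-NULL group is 0.
  3: ids {2, 7, 12, 14, 28} → COUNT(m.id)=5
  6: ids {5, 22, 27} → COUNT(m.id)=3
  10: ids {13} → COUNT(m.id)=1

Bob | 5 ; Kira | 3 ; Uma | 1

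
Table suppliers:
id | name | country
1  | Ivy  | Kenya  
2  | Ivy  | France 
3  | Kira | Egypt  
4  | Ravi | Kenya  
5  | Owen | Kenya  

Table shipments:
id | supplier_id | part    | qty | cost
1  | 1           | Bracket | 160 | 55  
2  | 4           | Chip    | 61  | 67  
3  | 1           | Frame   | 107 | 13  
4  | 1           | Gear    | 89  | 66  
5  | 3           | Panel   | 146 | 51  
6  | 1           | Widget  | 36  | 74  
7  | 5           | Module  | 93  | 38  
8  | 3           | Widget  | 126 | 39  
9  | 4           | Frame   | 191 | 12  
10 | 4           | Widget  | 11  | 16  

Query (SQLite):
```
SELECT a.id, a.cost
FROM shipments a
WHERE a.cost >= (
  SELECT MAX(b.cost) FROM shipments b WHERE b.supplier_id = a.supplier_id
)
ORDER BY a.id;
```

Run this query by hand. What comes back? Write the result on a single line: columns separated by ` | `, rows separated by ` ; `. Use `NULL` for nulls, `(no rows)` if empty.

For each shipments row a, compute MAX(cost) over rows sharing a.supplier_id.
Keep row a if a.cost >= that per-group MAX.
  supplier_id=1: MAX(cost) = 74
  supplier_id=3: MAX(cost) = 51
  supplier_id=4: MAX(cost) = 67
  supplier_id=5: MAX(cost) = 38

2 | 67 ; 5 | 51 ; 6 | 74 ; 7 | 38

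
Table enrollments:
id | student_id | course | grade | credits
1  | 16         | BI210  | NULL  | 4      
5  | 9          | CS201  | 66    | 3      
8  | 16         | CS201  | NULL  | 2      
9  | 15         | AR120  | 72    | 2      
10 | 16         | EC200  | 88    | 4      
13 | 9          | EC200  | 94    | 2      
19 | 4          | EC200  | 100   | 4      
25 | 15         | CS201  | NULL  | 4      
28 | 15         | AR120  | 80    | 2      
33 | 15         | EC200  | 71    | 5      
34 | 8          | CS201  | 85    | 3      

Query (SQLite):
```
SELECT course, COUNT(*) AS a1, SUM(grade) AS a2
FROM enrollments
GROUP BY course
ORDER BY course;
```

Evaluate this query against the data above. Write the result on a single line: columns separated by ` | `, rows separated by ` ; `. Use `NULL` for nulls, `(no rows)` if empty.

Group enrollments by course.
Per group compute: COUNT(*), SUM(grade).
  AR120: ids {9, 28} → COUNT(*)=2, SUM(grade)=152
  BI210: ids {1} → COUNT(*)=1, SUM(grade)=NULL
  CS201: ids {5, 8, 25, 34} → COUNT(*)=4, SUM(grade)=151
  EC200: ids {10, 13, 19, 33} → COUNT(*)=4, SUM(grade)=353

AR120 | 2 | 152 ; BI210 | 1 | NULL ; CS201 | 4 | 151 ; EC200 | 4 | 353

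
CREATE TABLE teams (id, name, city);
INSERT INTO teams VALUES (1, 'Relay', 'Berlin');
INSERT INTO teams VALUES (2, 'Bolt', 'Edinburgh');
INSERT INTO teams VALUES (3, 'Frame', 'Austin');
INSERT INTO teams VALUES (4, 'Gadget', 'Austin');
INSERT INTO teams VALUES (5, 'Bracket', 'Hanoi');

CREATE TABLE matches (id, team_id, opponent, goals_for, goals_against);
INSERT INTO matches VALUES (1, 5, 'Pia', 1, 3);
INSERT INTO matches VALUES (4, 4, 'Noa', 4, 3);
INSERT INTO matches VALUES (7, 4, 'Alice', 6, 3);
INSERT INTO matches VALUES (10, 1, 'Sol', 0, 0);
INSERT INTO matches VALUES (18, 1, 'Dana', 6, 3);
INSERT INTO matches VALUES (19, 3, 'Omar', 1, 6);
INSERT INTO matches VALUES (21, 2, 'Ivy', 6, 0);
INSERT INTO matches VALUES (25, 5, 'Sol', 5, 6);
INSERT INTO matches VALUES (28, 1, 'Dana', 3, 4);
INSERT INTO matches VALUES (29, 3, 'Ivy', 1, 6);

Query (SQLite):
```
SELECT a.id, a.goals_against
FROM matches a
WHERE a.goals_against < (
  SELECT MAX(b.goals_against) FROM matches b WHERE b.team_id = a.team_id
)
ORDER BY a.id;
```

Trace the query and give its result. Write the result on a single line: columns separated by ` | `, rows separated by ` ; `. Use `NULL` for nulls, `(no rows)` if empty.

1 | 3 ; 10 | 0 ; 18 | 3

For each matches row a, compute MAX(goals_against) over rows sharing a.team_id.
Keep row a if a.goals_against < that per-group MAX.
  team_id=1: MAX(goals_against) = 4
  team_id=2: MAX(goals_against) = 0
  team_id=3: MAX(goals_against) = 6
  team_id=4: MAX(goals_against) = 3
  team_id=5: MAX(goals_against) = 6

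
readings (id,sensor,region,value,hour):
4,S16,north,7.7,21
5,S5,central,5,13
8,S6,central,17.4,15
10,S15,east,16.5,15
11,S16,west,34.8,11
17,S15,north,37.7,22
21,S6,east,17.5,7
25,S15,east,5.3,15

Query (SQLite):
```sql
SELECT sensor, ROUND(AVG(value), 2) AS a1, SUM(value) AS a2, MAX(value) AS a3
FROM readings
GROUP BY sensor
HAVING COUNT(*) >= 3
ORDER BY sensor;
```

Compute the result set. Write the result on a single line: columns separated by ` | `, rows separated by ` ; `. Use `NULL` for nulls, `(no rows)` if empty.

S15 | 19.83 | 59.5 | 37.7

Group readings by sensor.
Per group compute: ROUND(AVG(value), 2), SUM(value), MAX(value).
HAVING: drop groups with fewer than 3 rows.
  S15: ids {10, 17, 25} → ROUND(AVG(value), 2)=19.83, SUM(value)=59.5, MAX(value)=37.7
  S16: ids {4, 11} → ROUND(AVG(value), 2)=21.25, SUM(value)=42.5, MAX(value)=34.8
  S5: ids {5} → ROUND(AVG(value), 2)=5, SUM(value)=5, MAX(value)=5
  S6: ids {8, 21} → ROUND(AVG(value), 2)=17.45, SUM(value)=34.9, MAX(value)=17.5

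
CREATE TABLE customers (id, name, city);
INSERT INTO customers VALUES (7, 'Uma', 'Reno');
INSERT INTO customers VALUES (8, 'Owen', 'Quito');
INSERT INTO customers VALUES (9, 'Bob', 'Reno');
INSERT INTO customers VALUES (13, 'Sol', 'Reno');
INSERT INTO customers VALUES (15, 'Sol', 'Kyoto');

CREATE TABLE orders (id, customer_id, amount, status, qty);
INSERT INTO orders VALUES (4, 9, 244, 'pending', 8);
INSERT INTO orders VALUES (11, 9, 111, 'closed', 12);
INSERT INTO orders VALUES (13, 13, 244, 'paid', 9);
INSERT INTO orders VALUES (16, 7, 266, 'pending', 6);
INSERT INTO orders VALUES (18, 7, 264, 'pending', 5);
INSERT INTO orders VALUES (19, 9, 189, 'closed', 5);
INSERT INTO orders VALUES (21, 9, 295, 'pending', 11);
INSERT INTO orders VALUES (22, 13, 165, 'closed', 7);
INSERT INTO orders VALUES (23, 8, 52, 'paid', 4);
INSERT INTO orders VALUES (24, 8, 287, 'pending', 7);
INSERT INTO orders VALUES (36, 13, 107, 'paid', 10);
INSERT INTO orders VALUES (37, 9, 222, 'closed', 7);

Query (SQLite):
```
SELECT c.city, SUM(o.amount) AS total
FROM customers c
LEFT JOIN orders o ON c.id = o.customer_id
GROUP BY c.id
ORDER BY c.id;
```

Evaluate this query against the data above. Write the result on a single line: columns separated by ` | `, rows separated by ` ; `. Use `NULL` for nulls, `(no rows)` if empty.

Reno | 530 ; Quito | 339 ; Reno | 1061 ; Reno | 516 ; Kyoto | NULL

LEFT JOIN keeps every customers row; unmatched ones get NULL for orders columns.
Group by customers.id and compute SUM(o.amount). SUM over an all-NULL group is NULL.
  7: ids {16, 18} → SUM(o.amount)=530
  8: ids {23, 24} → SUM(o.amount)=339
  9: ids {4, 11, 19, 21, 37} → SUM(o.amount)=1061
  13: ids {13, 22, 36} → SUM(o.amount)=516
  15: ids {—} → SUM(o.amount)=NULL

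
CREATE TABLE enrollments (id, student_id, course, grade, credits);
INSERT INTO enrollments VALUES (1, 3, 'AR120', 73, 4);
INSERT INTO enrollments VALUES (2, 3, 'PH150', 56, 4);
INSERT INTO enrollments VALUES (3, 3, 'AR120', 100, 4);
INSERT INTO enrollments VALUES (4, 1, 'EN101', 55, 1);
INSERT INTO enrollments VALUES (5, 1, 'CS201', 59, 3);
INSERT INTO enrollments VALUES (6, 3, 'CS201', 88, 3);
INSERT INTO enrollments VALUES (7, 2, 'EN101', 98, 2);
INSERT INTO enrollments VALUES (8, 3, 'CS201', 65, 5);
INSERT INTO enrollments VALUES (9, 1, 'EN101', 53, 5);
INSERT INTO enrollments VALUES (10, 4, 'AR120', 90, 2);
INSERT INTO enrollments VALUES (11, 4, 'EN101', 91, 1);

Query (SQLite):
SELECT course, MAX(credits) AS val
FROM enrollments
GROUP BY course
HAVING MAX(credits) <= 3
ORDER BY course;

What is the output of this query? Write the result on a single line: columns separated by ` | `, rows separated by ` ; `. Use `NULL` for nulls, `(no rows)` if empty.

(no rows)

Partition enrollments by course; compute MAX(credits) within each group.
HAVING: keep groups where MAX(credits) <= 3.
  AR120: ids {1, 3, 10} → MAX(credits)=4
  CS201: ids {5, 6, 8} → MAX(credits)=5
  EN101: ids {4, 7, 9, 11} → MAX(credits)=5
  PH150: ids {2} → MAX(credits)=4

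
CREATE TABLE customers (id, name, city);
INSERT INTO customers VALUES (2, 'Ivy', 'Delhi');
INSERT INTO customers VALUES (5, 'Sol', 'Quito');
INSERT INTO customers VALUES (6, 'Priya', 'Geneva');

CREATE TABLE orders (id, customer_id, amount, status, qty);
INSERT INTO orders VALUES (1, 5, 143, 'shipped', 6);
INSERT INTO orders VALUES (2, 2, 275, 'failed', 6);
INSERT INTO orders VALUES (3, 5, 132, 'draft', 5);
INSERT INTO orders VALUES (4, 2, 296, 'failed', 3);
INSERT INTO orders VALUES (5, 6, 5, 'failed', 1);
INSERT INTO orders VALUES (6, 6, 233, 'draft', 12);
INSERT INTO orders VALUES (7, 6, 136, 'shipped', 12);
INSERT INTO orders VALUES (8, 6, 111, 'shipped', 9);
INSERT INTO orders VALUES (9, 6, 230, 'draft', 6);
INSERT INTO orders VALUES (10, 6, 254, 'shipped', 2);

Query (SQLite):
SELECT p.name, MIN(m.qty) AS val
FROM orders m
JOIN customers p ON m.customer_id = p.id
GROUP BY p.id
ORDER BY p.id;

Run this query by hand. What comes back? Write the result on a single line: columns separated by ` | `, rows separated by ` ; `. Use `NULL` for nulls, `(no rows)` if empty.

Ivy | 3 ; Sol | 5 ; Priya | 1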